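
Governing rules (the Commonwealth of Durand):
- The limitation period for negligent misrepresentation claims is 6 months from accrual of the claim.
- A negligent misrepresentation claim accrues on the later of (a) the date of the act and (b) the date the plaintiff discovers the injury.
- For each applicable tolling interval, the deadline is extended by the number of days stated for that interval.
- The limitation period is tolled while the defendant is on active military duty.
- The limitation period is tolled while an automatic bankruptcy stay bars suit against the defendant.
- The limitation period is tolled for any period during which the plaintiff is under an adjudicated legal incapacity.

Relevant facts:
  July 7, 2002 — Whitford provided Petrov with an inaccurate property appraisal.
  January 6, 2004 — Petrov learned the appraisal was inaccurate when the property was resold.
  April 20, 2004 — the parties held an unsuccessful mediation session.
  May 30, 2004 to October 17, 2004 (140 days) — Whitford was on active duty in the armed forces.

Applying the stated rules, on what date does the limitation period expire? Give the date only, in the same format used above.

November 23, 2004

Taking the later of the act (July 7, 2002) and discovery (January 6, 2004), the claim accrued on January 6, 2004.
Adding the 6 months base period to January 6, 2004 gives a deadline of July 6, 2004, before any tolling.
The defendant's active military service from May 30, 2004 to October 17, 2004 tolled the period for 140 days, extending the deadline to November 23, 2004.
None of the other events listed affects the running of the period under the stated rules.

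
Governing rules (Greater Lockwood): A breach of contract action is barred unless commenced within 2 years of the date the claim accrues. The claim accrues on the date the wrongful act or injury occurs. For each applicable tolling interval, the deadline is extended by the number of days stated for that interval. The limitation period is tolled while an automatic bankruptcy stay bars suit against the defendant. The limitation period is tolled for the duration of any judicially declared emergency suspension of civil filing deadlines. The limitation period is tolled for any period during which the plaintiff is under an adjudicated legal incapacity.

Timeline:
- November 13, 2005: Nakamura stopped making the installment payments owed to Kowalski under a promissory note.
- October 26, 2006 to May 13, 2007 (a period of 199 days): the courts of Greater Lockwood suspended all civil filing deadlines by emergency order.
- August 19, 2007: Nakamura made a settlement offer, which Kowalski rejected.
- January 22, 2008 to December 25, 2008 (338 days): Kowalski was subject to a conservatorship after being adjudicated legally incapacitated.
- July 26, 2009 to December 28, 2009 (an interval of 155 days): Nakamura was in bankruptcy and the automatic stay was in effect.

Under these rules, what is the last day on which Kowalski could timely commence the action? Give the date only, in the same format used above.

The claim accrued on November 13, 2005, the date of the act.
Adding the 2 years base period to November 13, 2005 gives a deadline of November 13, 2007, before any tolling.
Because the emergency suspension of filing deadlines ran from October 26, 2006 to May 13, 2007, the deadline is extended by 199 days to May 30, 2008.
The period was tolled for 338 days by the plaintiff's legal incapacity (January 22, 2008 to December 25, 2008), pushing the deadline to May 3, 2009.
The automatic bankruptcy stay from July 26, 2009 to December 28, 2009 began after the period had already run on May 3, 2009, so it has no tolling effect.
Nothing else in the chronology tolls or restarts the period.

May 3, 2009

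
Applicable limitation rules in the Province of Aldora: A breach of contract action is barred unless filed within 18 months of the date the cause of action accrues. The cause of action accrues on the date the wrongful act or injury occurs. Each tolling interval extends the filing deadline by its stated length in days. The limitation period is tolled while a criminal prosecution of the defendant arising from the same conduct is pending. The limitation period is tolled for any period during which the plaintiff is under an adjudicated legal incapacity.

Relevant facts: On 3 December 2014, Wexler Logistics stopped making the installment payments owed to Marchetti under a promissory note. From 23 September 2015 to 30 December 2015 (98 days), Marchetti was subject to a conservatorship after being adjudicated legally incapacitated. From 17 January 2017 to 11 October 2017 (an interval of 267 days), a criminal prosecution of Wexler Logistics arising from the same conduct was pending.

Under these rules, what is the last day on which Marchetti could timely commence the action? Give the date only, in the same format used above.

9 September 2016

The claim accrued on 3 December 2014, when the wrongful act occurred.
18 months from 3 December 2014 is 3 June 2016.
The period was tolled for 98 days by the plaintiff's legal incapacity (23 September 2015 to 30 December 2015), pushing the deadline to 9 September 2016.
By the time the pending criminal prosecution began on 17 January 2017, the limitation period had already expired on 9 September 2016; that interval cannot revive it.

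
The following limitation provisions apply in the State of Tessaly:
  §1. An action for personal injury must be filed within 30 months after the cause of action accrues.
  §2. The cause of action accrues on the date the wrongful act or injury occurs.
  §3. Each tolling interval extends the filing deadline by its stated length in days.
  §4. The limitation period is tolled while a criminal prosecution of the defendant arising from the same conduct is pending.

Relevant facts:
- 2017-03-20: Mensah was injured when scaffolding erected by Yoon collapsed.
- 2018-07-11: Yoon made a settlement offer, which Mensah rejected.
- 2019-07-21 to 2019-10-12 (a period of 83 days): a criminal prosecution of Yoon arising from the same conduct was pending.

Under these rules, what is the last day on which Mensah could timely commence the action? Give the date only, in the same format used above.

The claim accrued on 2017-03-20, when the wrongful act occurred.
30 months from 2017-03-20 is 2019-09-20.
The period was tolled for 83 days by the pending criminal prosecution (2019-07-21 to 2019-10-12), pushing the deadline to 2019-12-12.
None of the other events listed affects the running of the period under the stated rules.

2019-12-12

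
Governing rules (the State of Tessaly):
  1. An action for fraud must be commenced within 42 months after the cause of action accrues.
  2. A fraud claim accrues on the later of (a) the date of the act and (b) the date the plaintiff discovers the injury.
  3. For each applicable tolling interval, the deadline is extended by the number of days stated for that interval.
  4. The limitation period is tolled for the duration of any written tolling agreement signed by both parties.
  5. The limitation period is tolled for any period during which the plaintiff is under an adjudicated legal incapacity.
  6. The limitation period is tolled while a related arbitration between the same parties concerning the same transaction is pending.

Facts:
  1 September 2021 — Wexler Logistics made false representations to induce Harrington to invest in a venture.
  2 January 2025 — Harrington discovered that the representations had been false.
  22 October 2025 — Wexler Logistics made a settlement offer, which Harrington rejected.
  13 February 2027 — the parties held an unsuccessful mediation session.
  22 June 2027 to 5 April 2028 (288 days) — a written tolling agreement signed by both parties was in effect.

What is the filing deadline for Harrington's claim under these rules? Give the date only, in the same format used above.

The claim accrued on 2 January 2025 — the later of the 1 September 2021 act and the 2 January 2025 discovery.
42 months from 2 January 2025 is 2 July 2028.
The written tolling agreement from 22 June 2027 to 5 April 2028 tolled the period for 288 days, extending the deadline to 16 April 2029.
Nothing else in the chronology tolls or restarts the period.

16 April 2029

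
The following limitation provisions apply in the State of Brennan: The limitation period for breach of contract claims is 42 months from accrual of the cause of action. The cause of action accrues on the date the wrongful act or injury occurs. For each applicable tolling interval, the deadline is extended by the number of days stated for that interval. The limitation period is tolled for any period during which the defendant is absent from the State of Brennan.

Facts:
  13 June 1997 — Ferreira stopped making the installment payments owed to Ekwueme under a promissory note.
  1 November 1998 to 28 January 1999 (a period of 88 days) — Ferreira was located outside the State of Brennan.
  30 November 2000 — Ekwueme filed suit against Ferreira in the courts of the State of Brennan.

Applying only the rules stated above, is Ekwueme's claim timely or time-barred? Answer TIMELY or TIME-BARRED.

TIMELY

The claim accrued on 13 June 1997, when the wrongful act occurred.
42 months from 13 June 1997 is 13 December 2000.
The defendant's absence from the jurisdiction from 1 November 1998 to 28 January 1999 tolled the period for 88 days, extending the deadline to 11 March 2001.
Filing on 30 November 2000 beat the 11 March 2001 deadline — the action is timely.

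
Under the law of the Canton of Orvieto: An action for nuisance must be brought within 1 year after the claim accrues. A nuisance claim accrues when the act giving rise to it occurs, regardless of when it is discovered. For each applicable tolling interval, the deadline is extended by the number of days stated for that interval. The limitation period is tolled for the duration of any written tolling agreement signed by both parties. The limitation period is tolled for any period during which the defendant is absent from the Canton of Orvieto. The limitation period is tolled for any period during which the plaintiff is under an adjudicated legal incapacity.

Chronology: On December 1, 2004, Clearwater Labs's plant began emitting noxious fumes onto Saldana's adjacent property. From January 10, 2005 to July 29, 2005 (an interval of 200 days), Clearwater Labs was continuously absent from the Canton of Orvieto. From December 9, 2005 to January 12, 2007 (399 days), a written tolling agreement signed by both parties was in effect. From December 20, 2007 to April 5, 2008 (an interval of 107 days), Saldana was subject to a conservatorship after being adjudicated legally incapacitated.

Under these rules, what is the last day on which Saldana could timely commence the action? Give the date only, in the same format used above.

The limitation period began to run on December 1, 2004.
The untolled deadline — 1 year after December 1, 2004 — is December 1, 2005.
The defendant's absence from the jurisdiction from January 10, 2005 to July 29, 2005 tolled the period for 200 days, extending the deadline to June 19, 2006.
The period was tolled for 399 days by the written tolling agreement (December 9, 2005 to January 12, 2007), pushing the deadline to July 23, 2007.
The plaintiff's legal incapacity from December 20, 2007 to April 5, 2008 began after the period had already run on July 23, 2007, so it has no tolling effect.

July 23, 2007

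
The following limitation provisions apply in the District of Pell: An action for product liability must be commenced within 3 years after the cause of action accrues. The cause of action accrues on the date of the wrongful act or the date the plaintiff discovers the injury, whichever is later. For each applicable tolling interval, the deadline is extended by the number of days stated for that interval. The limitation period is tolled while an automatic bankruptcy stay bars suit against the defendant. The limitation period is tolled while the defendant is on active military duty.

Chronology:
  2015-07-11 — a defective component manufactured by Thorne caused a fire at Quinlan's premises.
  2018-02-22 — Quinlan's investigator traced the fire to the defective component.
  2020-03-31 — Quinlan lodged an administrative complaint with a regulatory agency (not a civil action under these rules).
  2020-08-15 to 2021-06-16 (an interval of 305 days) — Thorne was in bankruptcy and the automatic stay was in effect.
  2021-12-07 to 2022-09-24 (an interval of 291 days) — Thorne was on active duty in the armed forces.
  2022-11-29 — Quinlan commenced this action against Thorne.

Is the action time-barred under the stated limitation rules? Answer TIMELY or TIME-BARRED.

Because discovery on 2018-02-22 post-dates the 2015-07-11 act, accrual under the later-of rule falls on 2018-02-22.
Adding the 3 years base period to 2018-02-22 gives a deadline of 2021-02-22, before any tolling.
The period was tolled for 305 days by the automatic bankruptcy stay (2020-08-15 to 2021-06-16), pushing the deadline to 2021-12-24.
Because the defendant's active military service ran from 2021-12-07 to 2022-09-24, the deadline is extended by 291 days to 2022-10-11.
None of the other events listed affects the running of the period under the stated rules.
Filing on 2022-11-29 missed the 2022-10-11 deadline — the action is time-barred.

TIME-BARRED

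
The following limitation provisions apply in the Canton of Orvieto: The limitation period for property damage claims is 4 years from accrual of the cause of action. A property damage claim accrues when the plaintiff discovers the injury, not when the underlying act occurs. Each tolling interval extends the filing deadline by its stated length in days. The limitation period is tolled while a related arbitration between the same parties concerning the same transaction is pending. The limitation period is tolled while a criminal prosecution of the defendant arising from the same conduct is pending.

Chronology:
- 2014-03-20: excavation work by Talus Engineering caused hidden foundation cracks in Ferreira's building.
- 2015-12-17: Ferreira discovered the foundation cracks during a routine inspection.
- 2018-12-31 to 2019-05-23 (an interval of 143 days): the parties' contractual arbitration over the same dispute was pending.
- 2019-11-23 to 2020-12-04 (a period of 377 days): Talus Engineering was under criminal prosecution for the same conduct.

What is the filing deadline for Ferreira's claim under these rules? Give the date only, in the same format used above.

Accrual is tied to discovery, so the period began on 2015-12-17 rather than on 2014-03-20 when the act occurred.
The untolled deadline — 4 years after 2015-12-17 — is 2019-12-17.
The pending related arbitration from 2018-12-31 to 2019-05-23 tolled the period for 143 days, extending the deadline to 2020-05-08.
Because the pending criminal prosecution ran from 2019-11-23 to 2020-12-04, the deadline is extended by 377 days to 2021-05-20.

2021-05-20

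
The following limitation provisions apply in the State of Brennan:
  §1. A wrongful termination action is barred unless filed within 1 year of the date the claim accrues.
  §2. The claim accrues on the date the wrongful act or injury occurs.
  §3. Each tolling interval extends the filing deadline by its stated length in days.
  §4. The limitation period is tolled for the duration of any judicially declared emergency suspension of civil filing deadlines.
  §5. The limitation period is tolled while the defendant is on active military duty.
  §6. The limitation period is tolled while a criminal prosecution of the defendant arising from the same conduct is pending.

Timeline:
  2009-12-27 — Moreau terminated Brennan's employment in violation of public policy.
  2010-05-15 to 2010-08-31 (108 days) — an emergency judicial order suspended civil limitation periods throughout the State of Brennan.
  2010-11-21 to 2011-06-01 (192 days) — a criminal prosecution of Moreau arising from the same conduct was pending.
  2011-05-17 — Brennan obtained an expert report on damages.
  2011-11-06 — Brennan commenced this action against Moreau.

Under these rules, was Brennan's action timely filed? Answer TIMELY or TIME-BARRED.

The claim accrued on 2009-12-27, the date of the act.
1 year from 2009-12-27 is 2010-12-27.
The period was tolled for 108 days by the emergency suspension of filing deadlines (2010-05-15 to 2010-08-31), pushing the deadline to 2011-04-14.
The pending criminal prosecution from 2010-11-21 to 2011-06-01 tolled the period for 192 days, extending the deadline to 2011-10-23.
Nothing else in the chronology tolls or restarts the period.
The 2011-11-06 filing falls after the 2011-10-23 deadline; the claim is time-barred.

TIME-BARRED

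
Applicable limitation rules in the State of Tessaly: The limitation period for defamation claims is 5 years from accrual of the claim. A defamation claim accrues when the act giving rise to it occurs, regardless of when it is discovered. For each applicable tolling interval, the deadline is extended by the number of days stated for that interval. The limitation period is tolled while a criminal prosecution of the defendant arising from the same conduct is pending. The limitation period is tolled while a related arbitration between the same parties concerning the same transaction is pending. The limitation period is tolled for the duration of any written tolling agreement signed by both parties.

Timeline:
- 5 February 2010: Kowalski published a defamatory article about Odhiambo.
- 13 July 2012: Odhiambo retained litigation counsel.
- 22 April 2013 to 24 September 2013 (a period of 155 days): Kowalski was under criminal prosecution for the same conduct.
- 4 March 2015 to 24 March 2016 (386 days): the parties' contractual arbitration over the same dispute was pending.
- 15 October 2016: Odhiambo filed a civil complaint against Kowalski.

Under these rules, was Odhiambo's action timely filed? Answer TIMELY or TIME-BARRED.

The claim accrued on 5 February 2010, when the wrongful act occurred.
Adding the 5 years base period to 5 February 2010 gives a deadline of 5 February 2015, before any tolling.
Because the pending criminal prosecution ran from 22 April 2013 to 24 September 2013, the deadline is extended by 155 days to 10 July 2015.
Because the pending related arbitration ran from 4 March 2015 to 24 March 2016, the deadline is extended by 386 days to 30 July 2016.
Nothing else in the chronology tolls or restarts the period.
The 15 October 2016 filing falls after the 30 July 2016 deadline; the claim is time-barred.

TIME-BARRED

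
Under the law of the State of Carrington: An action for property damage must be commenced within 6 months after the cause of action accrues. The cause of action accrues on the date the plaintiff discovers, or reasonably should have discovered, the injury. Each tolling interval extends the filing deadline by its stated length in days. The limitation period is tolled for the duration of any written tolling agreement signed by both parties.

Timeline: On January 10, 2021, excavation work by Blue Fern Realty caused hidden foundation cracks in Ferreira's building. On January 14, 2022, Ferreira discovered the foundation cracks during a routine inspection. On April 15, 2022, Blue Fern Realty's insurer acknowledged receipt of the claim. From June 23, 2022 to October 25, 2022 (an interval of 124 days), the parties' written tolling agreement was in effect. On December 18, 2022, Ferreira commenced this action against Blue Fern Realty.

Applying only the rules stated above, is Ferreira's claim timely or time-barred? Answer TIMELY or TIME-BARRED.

The claim did not accrue until Ferreira discovered the injury on January 14, 2022; the January 10, 2021 act date does not start the clock under the stated rule.
Adding the 6 months base period to January 14, 2022 gives a deadline of July 14, 2022, before any tolling.
Because the written tolling agreement ran from June 23, 2022 to October 25, 2022, the deadline is extended by 124 days to November 15, 2022.
Nothing else in the chronology tolls or restarts the period.
Filing on December 18, 2022 missed the November 15, 2022 deadline — the action is time-barred.

TIME-BARRED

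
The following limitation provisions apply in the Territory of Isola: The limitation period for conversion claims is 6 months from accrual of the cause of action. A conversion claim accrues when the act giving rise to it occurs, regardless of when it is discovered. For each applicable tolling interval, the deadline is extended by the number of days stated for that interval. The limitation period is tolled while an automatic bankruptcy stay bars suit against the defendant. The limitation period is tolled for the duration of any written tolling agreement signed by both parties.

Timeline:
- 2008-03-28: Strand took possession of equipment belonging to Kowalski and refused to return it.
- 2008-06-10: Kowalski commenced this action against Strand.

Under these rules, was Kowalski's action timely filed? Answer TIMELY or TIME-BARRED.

The cause of action accrued on 2008-03-28, the date of the act.
The untolled deadline — 6 months after 2008-03-28 — is 2008-09-28.
The 2008-06-10 filing precedes the 2008-09-28 deadline; the claim is timely.

TIMELY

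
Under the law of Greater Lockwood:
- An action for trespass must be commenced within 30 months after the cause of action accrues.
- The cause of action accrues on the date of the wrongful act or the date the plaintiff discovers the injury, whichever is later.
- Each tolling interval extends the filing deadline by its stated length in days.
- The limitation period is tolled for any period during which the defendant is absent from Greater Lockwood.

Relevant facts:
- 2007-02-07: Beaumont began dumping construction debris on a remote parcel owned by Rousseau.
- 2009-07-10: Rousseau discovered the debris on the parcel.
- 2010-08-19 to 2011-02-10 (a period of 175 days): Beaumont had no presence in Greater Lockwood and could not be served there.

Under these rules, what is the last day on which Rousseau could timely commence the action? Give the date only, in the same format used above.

Taking the later of the act (2007-02-07) and discovery (2009-07-10), the claim accrued on 2009-07-10.
The untolled deadline — 30 months after 2009-07-10 — is 2012-01-10.
The period was tolled for 175 days by the defendant's absence from the jurisdiction (2010-08-19 to 2011-02-10), pushing the deadline to 2012-07-03.

2012-07-03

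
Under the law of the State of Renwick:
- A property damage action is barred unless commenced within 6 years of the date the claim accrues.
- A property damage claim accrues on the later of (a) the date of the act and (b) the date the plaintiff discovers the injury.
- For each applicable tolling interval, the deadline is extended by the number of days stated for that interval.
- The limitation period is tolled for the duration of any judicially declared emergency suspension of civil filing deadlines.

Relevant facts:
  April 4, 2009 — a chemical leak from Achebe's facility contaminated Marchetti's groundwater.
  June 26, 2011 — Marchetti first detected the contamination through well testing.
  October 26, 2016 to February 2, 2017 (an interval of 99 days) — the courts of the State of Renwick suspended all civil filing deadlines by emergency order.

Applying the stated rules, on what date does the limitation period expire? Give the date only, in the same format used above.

October 3, 2017

Because discovery on June 26, 2011 post-dates the April 4, 2009 act, accrual under the later-of rule falls on June 26, 2011.
6 years from June 26, 2011 is June 26, 2017.
Because the emergency suspension of filing deadlines ran from October 26, 2016 to February 2, 2017, the deadline is extended by 99 days to October 3, 2017.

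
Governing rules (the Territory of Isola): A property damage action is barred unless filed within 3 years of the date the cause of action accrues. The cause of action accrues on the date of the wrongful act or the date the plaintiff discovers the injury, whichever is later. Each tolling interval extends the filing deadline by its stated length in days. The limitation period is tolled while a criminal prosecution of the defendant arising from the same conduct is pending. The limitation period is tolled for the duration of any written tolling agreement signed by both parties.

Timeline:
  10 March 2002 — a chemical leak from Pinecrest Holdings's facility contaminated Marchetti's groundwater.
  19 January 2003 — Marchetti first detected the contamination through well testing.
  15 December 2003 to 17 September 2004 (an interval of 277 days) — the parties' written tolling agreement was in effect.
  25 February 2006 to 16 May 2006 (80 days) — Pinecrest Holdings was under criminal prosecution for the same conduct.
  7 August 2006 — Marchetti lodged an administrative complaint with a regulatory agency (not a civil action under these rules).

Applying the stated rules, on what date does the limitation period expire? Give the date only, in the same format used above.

The claim accrued on 19 January 2003 — the later of the 10 March 2002 act and the 19 January 2003 discovery.
Adding the 3 years base period to 19 January 2003 gives a deadline of 19 January 2006, before any tolling.
The written tolling agreement from 15 December 2003 to 17 September 2004 tolled the period for 277 days, extending the deadline to 23 October 2006.
The pending criminal prosecution from 25 February 2006 to 16 May 2006 tolled the period for 80 days, extending the deadline to 11 January 2007.
The other events in the timeline have no effect on the limitation period under the stated rules.

11 January 2007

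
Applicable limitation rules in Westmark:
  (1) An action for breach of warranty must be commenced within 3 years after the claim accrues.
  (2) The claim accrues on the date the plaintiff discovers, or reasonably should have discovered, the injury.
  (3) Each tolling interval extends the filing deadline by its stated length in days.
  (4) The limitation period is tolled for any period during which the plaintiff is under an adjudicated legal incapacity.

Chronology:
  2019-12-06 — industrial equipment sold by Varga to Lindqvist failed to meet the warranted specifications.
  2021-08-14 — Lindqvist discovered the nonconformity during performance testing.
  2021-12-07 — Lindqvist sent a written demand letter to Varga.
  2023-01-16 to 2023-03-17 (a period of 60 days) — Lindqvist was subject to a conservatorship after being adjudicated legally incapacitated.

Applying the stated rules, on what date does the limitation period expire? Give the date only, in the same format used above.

2024-10-13

Accrual is tied to discovery, so the period began on 2021-08-14 rather than on 2019-12-06 when the act occurred.
The untolled deadline — 3 years after 2021-08-14 — is 2024-08-14.
The period was tolled for 60 days by the plaintiff's legal incapacity (2023-01-16 to 2023-03-17), pushing the deadline to 2024-10-13.
Nothing else in the chronology tolls or restarts the period.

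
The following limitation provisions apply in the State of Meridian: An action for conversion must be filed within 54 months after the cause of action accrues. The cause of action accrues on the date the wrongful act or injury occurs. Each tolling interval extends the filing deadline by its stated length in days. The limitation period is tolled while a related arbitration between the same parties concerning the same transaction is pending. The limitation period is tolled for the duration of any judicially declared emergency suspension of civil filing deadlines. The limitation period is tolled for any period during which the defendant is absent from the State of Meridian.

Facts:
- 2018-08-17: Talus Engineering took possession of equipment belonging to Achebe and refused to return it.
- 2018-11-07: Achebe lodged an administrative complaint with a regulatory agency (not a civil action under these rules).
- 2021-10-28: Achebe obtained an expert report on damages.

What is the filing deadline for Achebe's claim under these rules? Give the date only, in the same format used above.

2023-02-17

The limitation period began to run on 2018-08-17.
54 months from 2018-08-17 is 2023-02-17.
Nothing else in the chronology tolls or restarts the period.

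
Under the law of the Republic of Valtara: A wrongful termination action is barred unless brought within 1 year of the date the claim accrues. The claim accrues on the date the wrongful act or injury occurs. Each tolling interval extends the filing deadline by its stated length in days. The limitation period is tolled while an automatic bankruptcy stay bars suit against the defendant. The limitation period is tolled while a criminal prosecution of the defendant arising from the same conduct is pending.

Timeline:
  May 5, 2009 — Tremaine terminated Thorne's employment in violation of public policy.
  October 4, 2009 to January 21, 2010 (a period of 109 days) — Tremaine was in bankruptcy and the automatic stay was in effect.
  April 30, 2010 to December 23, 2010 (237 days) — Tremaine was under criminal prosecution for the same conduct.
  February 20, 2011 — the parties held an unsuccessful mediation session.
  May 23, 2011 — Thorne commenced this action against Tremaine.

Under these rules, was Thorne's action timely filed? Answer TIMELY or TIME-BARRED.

The claim accrued on May 5, 2009, the date of the act.
The untolled deadline — 1 year after May 5, 2009 — is May 5, 2010.
Because the automatic bankruptcy stay ran from October 4, 2009 to January 21, 2010, the deadline is extended by 109 days to August 22, 2010.
The pending criminal prosecution from April 30, 2010 to December 23, 2010 tolled the period for 237 days, extending the deadline to April 16, 2011.
Nothing else in the chronology tolls or restarts the period.
Filing on May 23, 2011 missed the April 16, 2011 deadline — the action is time-barred.

TIME-BARRED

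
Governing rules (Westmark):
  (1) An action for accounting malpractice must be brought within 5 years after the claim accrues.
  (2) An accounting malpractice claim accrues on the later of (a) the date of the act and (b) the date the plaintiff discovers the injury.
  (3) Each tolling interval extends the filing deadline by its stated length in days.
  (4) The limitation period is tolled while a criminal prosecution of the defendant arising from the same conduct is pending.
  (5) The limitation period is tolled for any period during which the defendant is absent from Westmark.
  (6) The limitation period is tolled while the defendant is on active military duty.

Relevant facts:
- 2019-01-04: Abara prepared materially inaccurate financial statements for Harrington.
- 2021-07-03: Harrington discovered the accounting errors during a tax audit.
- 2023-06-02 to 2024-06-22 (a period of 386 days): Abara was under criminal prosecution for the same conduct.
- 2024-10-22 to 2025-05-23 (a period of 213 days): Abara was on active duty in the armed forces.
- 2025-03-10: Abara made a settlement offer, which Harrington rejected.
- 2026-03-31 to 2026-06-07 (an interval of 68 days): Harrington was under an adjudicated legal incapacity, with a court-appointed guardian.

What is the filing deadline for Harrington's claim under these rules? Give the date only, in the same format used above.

Because discovery on 2021-07-03 post-dates the 2019-01-04 act, accrual under the later-of rule falls on 2021-07-03.
5 years from 2021-07-03 is 2026-07-03.
The pending criminal prosecution from 2023-06-02 to 2024-06-22 tolled the period for 386 days, extending the deadline to 2027-07-24.
Because the defendant's active military service ran from 2024-10-22 to 2025-05-23, the deadline is extended by 213 days to 2028-02-22.
No stated provision tolls the period for the plaintiff's incapacity, so the interval from 2026-03-31 to 2026-06-07 has no effect on the deadline.
None of the other events listed affects the running of the period under the stated rules.

2028-02-22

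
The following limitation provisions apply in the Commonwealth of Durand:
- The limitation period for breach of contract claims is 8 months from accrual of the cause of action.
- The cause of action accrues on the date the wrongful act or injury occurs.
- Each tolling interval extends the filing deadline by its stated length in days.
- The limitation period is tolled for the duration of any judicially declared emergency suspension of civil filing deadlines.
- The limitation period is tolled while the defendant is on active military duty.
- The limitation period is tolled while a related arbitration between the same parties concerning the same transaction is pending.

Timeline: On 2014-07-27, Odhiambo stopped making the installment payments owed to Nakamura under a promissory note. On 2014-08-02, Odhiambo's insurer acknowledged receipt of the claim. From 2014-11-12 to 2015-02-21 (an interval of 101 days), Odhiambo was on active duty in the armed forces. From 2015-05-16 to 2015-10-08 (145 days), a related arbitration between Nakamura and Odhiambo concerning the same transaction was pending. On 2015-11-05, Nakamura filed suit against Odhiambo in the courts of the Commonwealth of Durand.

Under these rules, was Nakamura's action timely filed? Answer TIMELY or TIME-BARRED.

TIMELY

The claim accrued on 2014-07-27, when the wrongful act occurred.
The untolled deadline — 8 months after 2014-07-27 — is 2015-03-27.
Because the defendant's active military service ran from 2014-11-12 to 2015-02-21, the deadline is extended by 101 days to 2015-07-06.
Because the pending related arbitration ran from 2015-05-16 to 2015-10-08, the deadline is extended by 145 days to 2015-11-28.
Nothing else in the chronology tolls or restarts the period.
Nakamura filed on 2015-11-05, before the 2015-11-28 deadline, so the action is timely.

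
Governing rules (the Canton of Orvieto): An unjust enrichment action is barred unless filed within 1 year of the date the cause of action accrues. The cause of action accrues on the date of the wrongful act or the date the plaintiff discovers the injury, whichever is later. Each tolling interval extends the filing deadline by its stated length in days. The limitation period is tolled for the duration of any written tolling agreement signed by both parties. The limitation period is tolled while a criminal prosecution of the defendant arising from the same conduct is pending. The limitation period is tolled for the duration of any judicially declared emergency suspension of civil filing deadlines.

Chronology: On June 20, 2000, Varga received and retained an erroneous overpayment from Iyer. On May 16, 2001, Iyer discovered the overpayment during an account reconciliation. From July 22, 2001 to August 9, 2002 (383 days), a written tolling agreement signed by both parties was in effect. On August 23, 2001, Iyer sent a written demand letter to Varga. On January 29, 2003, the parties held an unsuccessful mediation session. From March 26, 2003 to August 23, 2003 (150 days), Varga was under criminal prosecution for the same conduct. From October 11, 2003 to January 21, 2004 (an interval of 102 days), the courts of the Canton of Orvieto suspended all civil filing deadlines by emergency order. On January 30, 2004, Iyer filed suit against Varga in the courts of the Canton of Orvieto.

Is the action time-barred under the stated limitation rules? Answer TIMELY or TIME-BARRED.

The claim accrued on May 16, 2001 — the later of the June 20, 2000 act and the May 16, 2001 discovery.
The untolled deadline — 1 year after May 16, 2001 — is May 16, 2002.
The period was tolled for 383 days by the written tolling agreement (July 22, 2001 to August 9, 2002), pushing the deadline to June 3, 2003.
Because the pending criminal prosecution ran from March 26, 2003 to August 23, 2003, the deadline is extended by 150 days to October 31, 2003.
The emergency suspension of filing deadlines from October 11, 2003 to January 21, 2004 tolled the period for 102 days, extending the deadline to February 10, 2004.
None of the other events listed affects the running of the period under the stated rules.
Filing on January 30, 2004 beat the February 10, 2004 deadline — the action is timely.

TIMELY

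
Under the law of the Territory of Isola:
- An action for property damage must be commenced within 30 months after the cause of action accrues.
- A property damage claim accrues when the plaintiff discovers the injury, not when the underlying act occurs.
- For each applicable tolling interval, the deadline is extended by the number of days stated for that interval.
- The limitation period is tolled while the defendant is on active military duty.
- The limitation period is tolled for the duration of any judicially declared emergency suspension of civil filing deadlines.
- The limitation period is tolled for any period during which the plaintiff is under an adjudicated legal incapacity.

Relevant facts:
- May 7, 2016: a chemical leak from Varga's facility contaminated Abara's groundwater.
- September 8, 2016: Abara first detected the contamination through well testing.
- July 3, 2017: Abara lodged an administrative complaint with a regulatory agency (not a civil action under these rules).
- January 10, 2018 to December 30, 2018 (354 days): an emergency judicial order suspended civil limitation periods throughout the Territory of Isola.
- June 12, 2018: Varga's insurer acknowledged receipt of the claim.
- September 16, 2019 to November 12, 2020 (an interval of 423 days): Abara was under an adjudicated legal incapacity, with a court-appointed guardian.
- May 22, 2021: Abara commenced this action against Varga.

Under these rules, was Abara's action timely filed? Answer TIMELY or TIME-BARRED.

TIME-BARRED

Accrual is tied to discovery, so the period began on September 8, 2016 rather than on May 7, 2016 when the act occurred.
30 months from September 8, 2016 is March 8, 2019.
Because the emergency suspension of filing deadlines ran from January 10, 2018 to December 30, 2018, the deadline is extended by 354 days to February 25, 2020.
The plaintiff's legal incapacity from September 16, 2019 to November 12, 2020 tolled the period for 423 days, extending the deadline to April 23, 2021.
None of the other events listed affects the running of the period under the stated rules.
Abara filed on May 22, 2021, after the April 23, 2021 deadline, so the action is time-barred.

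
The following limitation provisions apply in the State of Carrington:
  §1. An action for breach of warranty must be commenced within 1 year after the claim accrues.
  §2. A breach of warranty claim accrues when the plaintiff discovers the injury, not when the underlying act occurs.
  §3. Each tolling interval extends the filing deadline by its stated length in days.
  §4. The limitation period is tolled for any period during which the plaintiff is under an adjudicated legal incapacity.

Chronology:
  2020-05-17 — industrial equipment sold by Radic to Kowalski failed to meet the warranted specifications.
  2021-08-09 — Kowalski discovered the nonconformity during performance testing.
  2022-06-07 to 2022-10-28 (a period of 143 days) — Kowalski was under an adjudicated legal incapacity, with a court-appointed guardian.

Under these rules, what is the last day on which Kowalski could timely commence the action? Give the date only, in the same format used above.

The claim did not accrue until Kowalski discovered the injury on 2021-08-09; the 2020-05-17 act date does not start the clock under the stated rule.
1 year from 2021-08-09 is 2022-08-09.
The period was tolled for 143 days by the plaintiff's legal incapacity (2022-06-07 to 2022-10-28), pushing the deadline to 2022-12-30.

2022-12-30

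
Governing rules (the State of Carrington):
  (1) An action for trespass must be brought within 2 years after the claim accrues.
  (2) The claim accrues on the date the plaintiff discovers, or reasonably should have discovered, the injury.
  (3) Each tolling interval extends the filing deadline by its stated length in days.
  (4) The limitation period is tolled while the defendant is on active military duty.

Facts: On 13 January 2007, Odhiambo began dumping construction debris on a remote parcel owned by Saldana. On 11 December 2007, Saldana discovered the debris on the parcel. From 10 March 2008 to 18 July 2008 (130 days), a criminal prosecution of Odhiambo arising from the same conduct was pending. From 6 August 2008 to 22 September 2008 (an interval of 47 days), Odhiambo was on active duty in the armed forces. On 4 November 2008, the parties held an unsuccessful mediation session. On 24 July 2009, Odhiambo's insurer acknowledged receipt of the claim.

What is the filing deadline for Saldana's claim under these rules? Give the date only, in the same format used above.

The claim did not accrue until Saldana discovered the injury on 11 December 2007; the 13 January 2007 act date does not start the clock under the stated rule.
2 years from 11 December 2007 is 11 December 2009.
The period was tolled for 47 days by the defendant's active military service (6 August 2008 to 22 September 2008), pushing the deadline to 27 January 2010.
No stated provision tolls the period for a criminal prosecution, so the interval from 10 March 2008 to 18 July 2008 has no effect on the deadline.
None of the other events listed affects the running of the period under the stated rules.

27 January 2010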